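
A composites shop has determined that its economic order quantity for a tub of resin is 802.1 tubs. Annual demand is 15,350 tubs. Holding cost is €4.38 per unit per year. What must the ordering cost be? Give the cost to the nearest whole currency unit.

Invert the EOQ relation Q*² = 2DS/H.
From Q* = √(2DS/H): S = Q*²H / (2D) = 802.1² × 4.38 / (2 × 15,350) = 91.7895.

S ≈ €92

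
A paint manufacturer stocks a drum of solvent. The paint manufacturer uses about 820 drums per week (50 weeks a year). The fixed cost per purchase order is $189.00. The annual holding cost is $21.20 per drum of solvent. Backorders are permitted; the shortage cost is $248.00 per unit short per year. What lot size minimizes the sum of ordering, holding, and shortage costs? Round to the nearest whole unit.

Annual demand D = 820 × 50 = 41,000.
With planned backorders, Q* = √(2DS/H) · √((H+B)/B).
√(2DS/H) = √(2 × 41,000 × 189 / 21.2) = 855.007.
√((H+B)/B) = √((21.2+248)/248) = 1.0419.
Q* ≈ 890.803.

Q* ≈ 891 drums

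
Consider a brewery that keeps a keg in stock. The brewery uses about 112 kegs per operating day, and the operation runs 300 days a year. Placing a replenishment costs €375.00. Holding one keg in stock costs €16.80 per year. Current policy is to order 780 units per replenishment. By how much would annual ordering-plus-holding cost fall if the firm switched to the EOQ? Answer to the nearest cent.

Extra cost ≈ €2,130.13 per year

Annual demand D = 112 × 300 = 33,600.
EOQ = √(2DS/H) = √(2 × 33,600 × 375 / 16.8) ≈ 1224.74.
Cost at Q* = (D/Q*)S + (Q*/2)H = √(2DSH) ≈ €20,575.71.
Cost at Q = 780: (33,600/780)×375 + (780/2)×16.8 = €16,153.85 + €6,552.00 = €22,705.85.
Excess = €22,705.85 − €20,575.71 = €2,130.13.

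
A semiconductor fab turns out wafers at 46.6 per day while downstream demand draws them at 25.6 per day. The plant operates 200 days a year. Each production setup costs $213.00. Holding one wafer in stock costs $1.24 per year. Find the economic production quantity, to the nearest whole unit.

Q* ≈ 1,976 wafers

Annual demand D = 25.6 × 200 = 5,120.
Production build-up factor (1 − d/p) = 1 − 25.6/46.6 = 0.4506.
Q* = √(2DS / (H(1 − d/p))) = √(2 × 5,120 × 213 / (1.24 × 0.4506)).
= √(2,181,120 / 0.5588) ≈ 1975.660.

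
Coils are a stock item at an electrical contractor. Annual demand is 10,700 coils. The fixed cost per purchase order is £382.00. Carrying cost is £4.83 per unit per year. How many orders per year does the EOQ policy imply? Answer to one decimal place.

N ≈ 8.2 orders per year

EOQ = √(2DS/H) = √(2 × 10,700 × 382 / 4.83) ≈ 1300.96.
Orders per year = D / Q* = 10,700 / 1300.96 ≈ 8.225.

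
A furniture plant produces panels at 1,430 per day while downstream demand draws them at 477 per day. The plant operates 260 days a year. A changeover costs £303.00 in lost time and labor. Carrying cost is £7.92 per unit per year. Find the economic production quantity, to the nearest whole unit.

Q* ≈ 3,773 panels

Annual demand D = 477 × 260 = 124,020.
Production build-up factor (1 − d/p) = 1 − 477/1,430 = 0.6664.
Q* = √(2DS / (H(1 − d/p))) = √(2 × 124,020 × 303 / (7.92 × 0.6664)).
= √(75,156,120 / 5.2782) ≈ 3773.472.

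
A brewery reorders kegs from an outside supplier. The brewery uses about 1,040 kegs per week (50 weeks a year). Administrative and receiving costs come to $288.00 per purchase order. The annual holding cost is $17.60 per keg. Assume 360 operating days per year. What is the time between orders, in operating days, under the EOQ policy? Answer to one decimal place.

Annual demand D = 1,040 × 50 = 52,000.
Q* = √(2DS/H) = √(2 × 52,000 × 288 / 17.6) ≈ 1304.54.
Cycle time = Q*/D × 360 = 1304.54 / 52,000 × 360 ≈ 9.031 days.

T ≈ 9.0 days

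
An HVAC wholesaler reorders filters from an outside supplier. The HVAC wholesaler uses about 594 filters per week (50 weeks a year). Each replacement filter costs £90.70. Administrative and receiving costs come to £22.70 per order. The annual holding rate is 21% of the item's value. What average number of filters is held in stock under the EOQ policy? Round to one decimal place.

Annual demand D = 594 × 50 = 29,700.
Holding cost H = 0.21 × £90.70 = £19.0470 per unit per year.
EOQ = √(2DS/H) = √(2 × 29,700 × 22.7 / 19.047) ≈ 266.07.
Average inventory = Q*/2 ≈ 266.07 / 2 = 133.034.

Average inventory ≈ 133.0 filters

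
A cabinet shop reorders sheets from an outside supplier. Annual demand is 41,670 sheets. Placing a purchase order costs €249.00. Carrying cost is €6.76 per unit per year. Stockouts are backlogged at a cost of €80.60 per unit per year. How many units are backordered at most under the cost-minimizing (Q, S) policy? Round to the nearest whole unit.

With planned backorders, Q* = √(2DS/H) · √((H+B)/B).
√(2DS/H) = √(2 × 41,670 × 249 / 6.76) = 1752.077.
√((H+B)/B) = √((6.76+80.6)/80.6) = 1.0411.
Q* ≈ 1824.072.
S* = Q* · H/(H+B) = 1824.072 × 6.76/87.36 ≈ 141.148.

S* ≈ 141 sheets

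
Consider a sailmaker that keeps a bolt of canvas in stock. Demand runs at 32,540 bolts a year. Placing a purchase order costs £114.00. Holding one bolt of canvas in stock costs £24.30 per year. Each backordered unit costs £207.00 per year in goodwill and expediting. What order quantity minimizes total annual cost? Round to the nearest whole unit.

Q* ≈ 584 bolts

With planned backorders, Q* = √(2DS/H) · √((H+B)/B).
√(2DS/H) = √(2 × 32,540 × 114 / 24.3) = 552.552.
√((H+B)/B) = √((24.3+207)/207) = 1.0571.
Q* ≈ 584.085.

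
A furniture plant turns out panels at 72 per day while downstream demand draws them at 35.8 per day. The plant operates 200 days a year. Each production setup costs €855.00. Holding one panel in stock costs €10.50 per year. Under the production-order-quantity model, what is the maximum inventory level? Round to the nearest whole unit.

I_max ≈ 766 panels

Annual demand D = 35.8 × 200 = 7,160.
Production build-up factor (1 − d/p) = 1 − 35.8/72 = 0.5028.
Q* = √(2DS / (H(1 − d/p))) = √(2 × 7,160 × 855 / (10.5 × 0.5028)).
= √(12,243,600 / 5.2792) ≈ 1522.902.
Maximum inventory = Q*(1 − d/p) = 1522.902 × 0.5028 ≈ 765.681.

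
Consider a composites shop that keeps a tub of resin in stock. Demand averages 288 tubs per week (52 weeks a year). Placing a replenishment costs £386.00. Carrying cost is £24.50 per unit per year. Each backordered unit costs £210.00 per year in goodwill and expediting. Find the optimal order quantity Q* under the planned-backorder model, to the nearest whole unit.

Annual demand D = 288 × 52 = 14,976.
With planned backorders, Q* = √(2DS/H) · √((H+B)/B).
√(2DS/H) = √(2 × 14,976 × 386 / 24.5) = 686.947.
√((H+B)/B) = √((24.5+210)/210) = 1.0567.
Q* ≈ 725.914.

Q* ≈ 726 tubs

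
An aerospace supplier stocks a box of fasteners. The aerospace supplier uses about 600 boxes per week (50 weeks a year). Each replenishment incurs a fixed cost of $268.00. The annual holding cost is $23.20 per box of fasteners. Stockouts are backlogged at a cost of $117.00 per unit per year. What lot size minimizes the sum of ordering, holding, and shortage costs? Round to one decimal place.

Q* ≈ 911.3 boxes

Annual demand D = 600 × 50 = 30,000.
With planned backorders, Q* = √(2DS/H) · √((H+B)/B).
√(2DS/H) = √(2 × 30,000 × 268 / 23.2) = 832.528.
√((H+B)/B) = √((23.2+117)/117) = 1.0947.
Q* ≈ 911.339.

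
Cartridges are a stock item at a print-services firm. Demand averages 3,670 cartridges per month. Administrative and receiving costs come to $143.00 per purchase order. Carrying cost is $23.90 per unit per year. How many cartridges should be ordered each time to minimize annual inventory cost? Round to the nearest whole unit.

Annual demand D = 3,670 × 12 = 44,040.
EOQ = √(2DS / H) = √(2 × 44,040 × 143 / 23.9).
= √(12,595,440 / 23.9) = √527,005.8577 ≈ 725.952.

Q* ≈ 726 cartridges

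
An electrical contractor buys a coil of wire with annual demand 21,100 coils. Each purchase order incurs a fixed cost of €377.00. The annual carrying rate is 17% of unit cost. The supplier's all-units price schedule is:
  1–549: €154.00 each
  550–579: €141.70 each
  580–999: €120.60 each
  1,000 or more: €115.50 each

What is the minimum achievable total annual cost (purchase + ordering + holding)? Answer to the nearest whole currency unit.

TC* ≈ €2,454,822

Holding cost per unit per year at price C is H = 0.17·C.
For each price level, check whether its EOQ is feasible; otherwise the best quantity at that price is the breakpoint.
Tier 1 (€154.00): EOQ = 779.5 exceeds tier's upper bound 549, so this tier is dominated.
Tier 2 (€141.70): EOQ = 812.7 exceeds tier's upper bound 579, so this tier is dominated.
EOQ at €120.60 = 880.9 (feasible in tier 3): TC = 21,100×€120.60 + (21,100/880.9)×377 + (880.9/2)×0.17×€120.60 = €2,562,720.30.
EOQ at €115.50 = 900.1 < 1000, so use break Q=1000: TC = 21,100×€115.50 + (21,100/1000.0)×377 + (1000.0/2)×0.17×€115.50 = €2,454,822.20.
Lowest total cost among the candidates is at Q = 1000.0.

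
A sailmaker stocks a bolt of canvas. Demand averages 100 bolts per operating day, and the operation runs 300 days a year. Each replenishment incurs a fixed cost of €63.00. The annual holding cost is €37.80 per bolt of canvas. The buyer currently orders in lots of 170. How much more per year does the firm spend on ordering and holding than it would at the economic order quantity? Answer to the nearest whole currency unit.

Extra cost ≈ €2,377 per year

Annual demand D = 100 × 300 = 30,000.
EOQ = √(2DS/H) = √(2 × 30,000 × 63 / 37.8) ≈ 316.23.
Cost at Q* = (D/Q*)S + (Q*/2)H = √(2DSH) ≈ €11,953.41.
Cost at Q = 170: (30,000/170)×63 + (170/2)×37.8 = €11,117.65 + €3,213.00 = €14,330.65.
Excess = €14,330.65 − €11,953.41 = €2,377.24.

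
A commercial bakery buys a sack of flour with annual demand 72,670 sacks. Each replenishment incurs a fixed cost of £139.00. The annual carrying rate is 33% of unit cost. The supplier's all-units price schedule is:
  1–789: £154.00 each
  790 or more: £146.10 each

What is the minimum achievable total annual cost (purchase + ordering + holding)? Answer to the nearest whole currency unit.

TC* ≈ £10,648,917

Holding cost per unit per year at price C is H = 0.33·C.
For each price level, check whether its EOQ is feasible; otherwise the best quantity at that price is the breakpoint.
EOQ at £154.00 = 630.5 (feasible in tier 1): TC = 72,670×£154.00 + (72,670/630.5)×139 + (630.5/2)×0.33×£154.00 = £11,223,221.83.
EOQ at £146.10 = 647.3 < 790, so use break Q=790: TC = 72,670×£146.10 + (72,670/790.0)×139 + (790.0/2)×0.33×£146.10 = £10,648,917.38.
Lowest total cost among the candidates is at Q = 790.0.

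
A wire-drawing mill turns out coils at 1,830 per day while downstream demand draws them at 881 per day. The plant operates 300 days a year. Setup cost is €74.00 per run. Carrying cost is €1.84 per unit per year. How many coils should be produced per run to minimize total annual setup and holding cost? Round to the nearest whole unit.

Annual demand D = 881 × 300 = 264,300.
Production build-up factor (1 − d/p) = 1 − 881/1,830 = 0.5186.
Q* = √(2DS / (H(1 − d/p))) = √(2 × 264,300 × 74 / (1.84 × 0.5186)).
= √(39,116,400 / 0.9542) ≈ 6402.697.

Q* ≈ 6,403 coils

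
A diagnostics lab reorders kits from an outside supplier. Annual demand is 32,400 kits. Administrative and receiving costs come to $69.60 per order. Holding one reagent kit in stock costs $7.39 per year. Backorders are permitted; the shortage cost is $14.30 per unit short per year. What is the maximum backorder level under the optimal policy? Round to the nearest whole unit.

S* ≈ 328 kits

With planned backorders, Q* = √(2DS/H) · √((H+B)/B).
√(2DS/H) = √(2 × 32,400 × 69.6 / 7.39) = 781.214.
√((H+B)/B) = √((7.39+14.3)/14.3) = 1.2316.
Q* ≈ 962.125.
S* = Q* · H/(H+B) = 962.125 × 7.39/21.69 ≈ 327.806.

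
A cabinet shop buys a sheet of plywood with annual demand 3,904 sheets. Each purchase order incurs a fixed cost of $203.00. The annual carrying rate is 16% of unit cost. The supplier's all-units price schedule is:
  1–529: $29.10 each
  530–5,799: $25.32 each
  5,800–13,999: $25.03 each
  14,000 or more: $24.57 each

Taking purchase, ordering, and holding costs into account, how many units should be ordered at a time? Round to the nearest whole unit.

Q* ≈ 625 sheets

Holding cost per unit per year at price C is H = 0.16·C.
Candidates are each tier's EOQ (if it falls in that tier) and each price-break quantity.
Tier 1 ($29.10): EOQ = 583.5 exceeds tier's upper bound 529, so this tier is dominated.
EOQ at $25.32 = 625.5 (feasible in tier 2): TC = 3,904×$25.32 + (3,904/625.5)×203 + (625.5/2)×0.16×$25.32 = $101,383.30.
EOQ at $25.03 = 629.1 < 5800, so use break Q=5800: TC = 3,904×$25.03 + (3,904/5800.0)×203 + (5800.0/2)×0.16×$25.03 = $109,467.68.
EOQ at $24.57 = 635.0 < 14000, so use break Q=14000: TC = 3,904×$24.57 + (3,904/14000.0)×203 + (14000.0/2)×0.16×$24.57 = $123,496.29.
Lowest total cost is $101,383.30 at Q = 625.5.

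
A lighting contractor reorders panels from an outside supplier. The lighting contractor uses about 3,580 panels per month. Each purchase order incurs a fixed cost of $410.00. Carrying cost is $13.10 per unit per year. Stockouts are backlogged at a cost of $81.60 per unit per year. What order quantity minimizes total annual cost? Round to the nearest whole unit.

Q* ≈ 1,767 panels

Annual demand D = 3,580 × 12 = 42,960.
With planned backorders, Q* = √(2DS/H) · √((H+B)/B).
√(2DS/H) = √(2 × 42,960 × 410 / 13.1) = 1639.847.
√((H+B)/B) = √((13.1+81.6)/81.6) = 1.0773.
Q* ≈ 1766.580.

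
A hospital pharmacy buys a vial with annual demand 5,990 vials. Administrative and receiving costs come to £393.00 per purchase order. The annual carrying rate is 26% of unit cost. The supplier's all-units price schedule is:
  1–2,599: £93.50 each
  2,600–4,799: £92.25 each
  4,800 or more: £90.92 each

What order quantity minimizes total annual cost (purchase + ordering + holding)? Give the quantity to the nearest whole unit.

Q* ≈ 440 vials

Holding cost per unit per year at price C is H = 0.26·C.
Candidates are each tier's EOQ (if it falls in that tier) and each price-break quantity.
EOQ at £93.50 = 440.1 (feasible in tier 1): TC = 5,990×£93.50 + (5,990/440.1)×393 + (440.1/2)×0.26×£93.50 = £570,763.36.
EOQ at £92.25 = 443.1 < 2600, so use break Q=2600: TC = 5,990×£92.25 + (5,990/2600.0)×393 + (2600.0/2)×0.26×£92.25 = £584,663.41.
EOQ at £90.92 = 446.3 < 4800, so use break Q=4800: TC = 5,990×£90.92 + (5,990/4800.0)×393 + (4800.0/2)×0.26×£90.92 = £601,835.31.
Lowest total cost is £570,763.36 at Q = 440.1.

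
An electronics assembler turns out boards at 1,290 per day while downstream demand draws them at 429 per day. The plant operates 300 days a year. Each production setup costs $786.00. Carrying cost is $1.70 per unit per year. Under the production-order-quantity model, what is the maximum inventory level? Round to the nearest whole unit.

Annual demand D = 429 × 300 = 128,700.
Production build-up factor (1 − d/p) = 1 − 429/1,290 = 0.6674.
Q* = √(2DS / (H(1 − d/p))) = √(2 × 128,700 × 786 / (1.7 × 0.6674)).
= √(202,316,400 / 1.1347) ≈ 13353.170.
Maximum inventory = Q*(1 − d/p) = 13353.170 × 0.6674 ≈ 8912.464.

I_max ≈ 8,912 boards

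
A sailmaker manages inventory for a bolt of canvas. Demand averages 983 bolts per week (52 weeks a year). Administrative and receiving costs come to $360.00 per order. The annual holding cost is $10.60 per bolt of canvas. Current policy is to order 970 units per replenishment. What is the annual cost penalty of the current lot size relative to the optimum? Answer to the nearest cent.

Extra cost ≈ $4,360.50 per year

Annual demand D = 983 × 52 = 51,116.
EOQ = √(2DS/H) = √(2 × 51,116 × 360 / 10.6) ≈ 1863.34.
Cost at Q* = (D/Q*)S + (Q*/2)H = √(2DSH) ≈ $19,751.39.
Cost at Q = 970: (51,116/970)×360 + (970/2)×10.6 = $18,970.89 + $5,141.00 = $24,111.89.
Excess = $24,111.89 − $19,751.39 = $4,360.50.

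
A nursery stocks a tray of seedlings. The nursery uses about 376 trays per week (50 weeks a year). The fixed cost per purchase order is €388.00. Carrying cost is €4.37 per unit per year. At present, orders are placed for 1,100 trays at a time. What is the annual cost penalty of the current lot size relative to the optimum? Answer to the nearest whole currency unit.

Extra cost ≈ €1,050 per year

Annual demand D = 376 × 50 = 18,800.
EOQ = √(2DS/H) = √(2 × 18,800 × 388 / 4.37) ≈ 1827.13.
Cost at Q* = (D/Q*)S + (Q*/2)H = √(2DSH) ≈ €7,984.55.
Cost at Q = 1,100: (18,800/1,100)×388 + (1,100/2)×4.37 = €6,631.27 + €2,403.50 = €9,034.77.
Excess = €9,034.77 − €7,984.55 = €1,050.22.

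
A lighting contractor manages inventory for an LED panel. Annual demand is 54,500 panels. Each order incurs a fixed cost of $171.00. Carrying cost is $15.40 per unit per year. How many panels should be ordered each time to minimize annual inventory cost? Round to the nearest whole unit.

Q* ≈ 1,100 panels

EOQ = √(2DS / H) = √(2 × 54,500 × 171 / 15.4).
= √(18,639,000 / 15.4) = √1,210,324.6753 ≈ 1100.148.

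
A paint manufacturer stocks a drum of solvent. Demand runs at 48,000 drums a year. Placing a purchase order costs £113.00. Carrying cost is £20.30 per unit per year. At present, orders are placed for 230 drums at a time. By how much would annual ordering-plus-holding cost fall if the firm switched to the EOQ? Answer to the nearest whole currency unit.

EOQ = √(2DS/H) = √(2 × 48,000 × 113 / 20.3) ≈ 731.02.
Cost at Q* = (D/Q*)S + (Q*/2)H = √(2DSH) ≈ £14,839.62.
Cost at Q = 230: (48,000/230)×113 + (230/2)×20.3 = £23,582.61 + £2,334.50 = £25,917.11.
Excess = £25,917.11 − £14,839.62 = £11,077.49.

Extra cost ≈ £11,077 per year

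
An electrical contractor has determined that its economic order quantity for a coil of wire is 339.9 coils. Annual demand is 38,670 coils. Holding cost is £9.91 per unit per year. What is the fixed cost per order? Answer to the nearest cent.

S ≈ £14.80

Squaring Q* = √(2DS/H) gives Q*² = 2DS/H.
From Q* = √(2DS/H): S = Q*²H / (2D) = 339.9² × 9.91 / (2 × 38,670) = 14.8038.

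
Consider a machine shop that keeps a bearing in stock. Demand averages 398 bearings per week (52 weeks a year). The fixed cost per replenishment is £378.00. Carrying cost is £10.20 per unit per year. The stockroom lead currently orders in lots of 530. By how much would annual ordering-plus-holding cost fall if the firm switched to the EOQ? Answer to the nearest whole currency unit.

Extra cost ≈ £4,831 per year

Annual demand D = 398 × 52 = 20,696.
EOQ = √(2DS/H) = √(2 × 20,696 × 378 / 10.2) ≈ 1238.52.
Cost at Q* = (D/Q*)S + (Q*/2)H = √(2DSH) ≈ £12,632.93.
Cost at Q = 530: (20,696/530)×378 + (530/2)×10.2 = £14,760.54 + £2,703.00 = £17,463.54.
Excess = £17,463.54 − £12,632.93 = £4,830.61.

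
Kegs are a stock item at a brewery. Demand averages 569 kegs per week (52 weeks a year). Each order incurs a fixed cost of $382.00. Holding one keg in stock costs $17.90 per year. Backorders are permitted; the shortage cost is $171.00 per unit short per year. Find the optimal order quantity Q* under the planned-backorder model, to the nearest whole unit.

Annual demand D = 569 × 52 = 29,588.
With planned backorders, Q* = √(2DS/H) · √((H+B)/B).
√(2DS/H) = √(2 × 29,588 × 382 / 17.9) = 1123.771.
√((H+B)/B) = √((17.9+171)/171) = 1.0510.
Q* ≈ 1181.125.

Q* ≈ 1,181 kegs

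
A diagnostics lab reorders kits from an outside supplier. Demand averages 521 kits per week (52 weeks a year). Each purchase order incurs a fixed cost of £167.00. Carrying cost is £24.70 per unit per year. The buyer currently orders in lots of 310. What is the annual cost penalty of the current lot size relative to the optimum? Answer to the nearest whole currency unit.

Annual demand D = 521 × 52 = 27,092.
EOQ = √(2DS/H) = √(2 × 27,092 × 167 / 24.7) ≈ 605.26.
Cost at Q* = (D/Q*)S + (Q*/2)H = √(2DSH) ≈ £14,950.04.
Cost at Q = 310: (27,092/310)×167 + (310/2)×24.7 = £14,594.72 + £3,828.50 = £18,423.22.
Excess = £18,423.22 − £14,950.04 = £3,473.19.

Extra cost ≈ £3,473 per year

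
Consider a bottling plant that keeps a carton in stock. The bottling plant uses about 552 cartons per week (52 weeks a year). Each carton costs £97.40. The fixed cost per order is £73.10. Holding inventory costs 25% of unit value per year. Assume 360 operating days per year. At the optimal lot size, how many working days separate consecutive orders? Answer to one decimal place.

T ≈ 5.2 days

Annual demand D = 552 × 52 = 28,704.
Holding cost H = 0.25 × £97.40 = £24.3500 per unit per year.
The optimal lot size = √(2DS/H) = √(2 × 28,704 × 73.1 / 24.35) ≈ 415.14.
Cycle time = Q*/D × 360 = 415.14 / 28,704 × 360 ≈ 5.207 days.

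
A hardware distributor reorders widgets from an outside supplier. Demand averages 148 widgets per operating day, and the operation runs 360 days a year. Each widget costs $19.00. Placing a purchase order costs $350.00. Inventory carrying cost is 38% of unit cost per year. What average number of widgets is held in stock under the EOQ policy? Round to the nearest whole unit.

Annual demand D = 148 × 360 = 53,280.
Holding cost H = 0.38 × $19.00 = $7.2200 per unit per year.
EOQ = √(2DS/H) = √(2 × 53,280 × 350 / 7.22) ≈ 2272.81.
Average inventory = Q*/2 ≈ 2272.81 / 2 = 1136.403.

Average inventory ≈ 1,136 widgets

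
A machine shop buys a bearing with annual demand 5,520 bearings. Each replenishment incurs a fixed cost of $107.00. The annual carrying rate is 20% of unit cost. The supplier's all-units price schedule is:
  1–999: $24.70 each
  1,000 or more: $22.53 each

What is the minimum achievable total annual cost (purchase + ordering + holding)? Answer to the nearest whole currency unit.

TC* ≈ $127,209

Holding cost per unit per year at price C is H = 0.20·C.
Evaluate total cost at each tier's feasible EOQ or, if the EOQ is below the tier, at the tier's minimum quantity.
EOQ at $24.70 = 489.0 (feasible in tier 1): TC = 5,520×$24.70 + (5,520/489.0)×107 + (489.0/2)×0.20×$24.70 = $138,759.68.
EOQ at $22.53 = 512.0 < 1000, so use break Q=1000: TC = 5,520×$22.53 + (5,520/1000.0)×107 + (1000.0/2)×0.20×$22.53 = $127,209.24.
Lowest total cost among the candidates is at Q = 1000.0.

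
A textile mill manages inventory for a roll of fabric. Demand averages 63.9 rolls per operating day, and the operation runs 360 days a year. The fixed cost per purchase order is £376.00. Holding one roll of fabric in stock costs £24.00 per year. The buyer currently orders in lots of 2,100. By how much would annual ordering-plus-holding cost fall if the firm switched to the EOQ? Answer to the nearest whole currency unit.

Extra cost ≈ £8,943 per year

Annual demand D = 63.9 × 360 = 23,004.
EOQ = √(2DS/H) = √(2 × 23,004 × 376 / 24) ≈ 848.99.
Cost at Q* = (D/Q*)S + (Q*/2)H = √(2DSH) ≈ £20,375.87.
Cost at Q = 2,100: (23,004/2,100)×376 + (2,100/2)×24 = £4,118.81 + £25,200.00 = £29,318.81.
Excess = £29,318.81 − £20,375.87 = £8,942.94.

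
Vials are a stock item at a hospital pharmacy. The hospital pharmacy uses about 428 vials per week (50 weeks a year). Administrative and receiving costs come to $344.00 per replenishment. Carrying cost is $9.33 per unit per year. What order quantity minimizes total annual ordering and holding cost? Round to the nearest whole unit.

Q* ≈ 1,256 vials

Annual demand D = 428 × 50 = 21,400.
EOQ = √(2DS / H) = √(2 × 21,400 × 344 / 9.33).
= √(14,723,200 / 9.33) = √1,578,049.3033 ≈ 1256.204.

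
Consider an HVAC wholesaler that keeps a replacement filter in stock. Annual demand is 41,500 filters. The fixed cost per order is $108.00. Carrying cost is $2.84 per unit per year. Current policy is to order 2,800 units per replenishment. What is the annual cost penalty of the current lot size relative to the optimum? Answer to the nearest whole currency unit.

EOQ = √(2DS/H) = √(2 × 41,500 × 108 / 2.84) ≈ 1776.61.
Cost at Q* = (D/Q*)S + (Q*/2)H = √(2DSH) ≈ $5,045.57.
Cost at Q = 2,800: (41,500/2,800)×108 + (2,800/2)×2.84 = $1,600.71 + $3,976.00 = $5,576.71.
Excess = $5,576.71 − $5,045.57 = $531.15.

Extra cost ≈ $531 per year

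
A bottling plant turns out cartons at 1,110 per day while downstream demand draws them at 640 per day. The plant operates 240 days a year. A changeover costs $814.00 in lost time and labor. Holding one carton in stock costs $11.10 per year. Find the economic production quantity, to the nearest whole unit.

Annual demand D = 640 × 240 = 153,600.
Production build-up factor (1 − d/p) = 1 − 640/1,110 = 0.4234.
Q* = √(2DS / (H(1 − d/p))) = √(2 × 153,600 × 814 / (11.1 × 0.4234)).
= √(250,060,800 / 4.7) ≈ 7294.136.

Q* ≈ 7,294 cartons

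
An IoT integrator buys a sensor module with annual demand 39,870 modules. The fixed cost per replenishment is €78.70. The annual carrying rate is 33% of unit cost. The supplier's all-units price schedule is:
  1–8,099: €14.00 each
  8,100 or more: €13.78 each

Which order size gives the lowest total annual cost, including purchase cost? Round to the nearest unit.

Q* ≈ 1,165 modules

Holding cost per unit per year at price C is H = 0.33·C.
Candidates are each tier's EOQ (if it falls in that tier) and each price-break quantity.
EOQ at €14.00 = 1165.5 (feasible in tier 1): TC = 39,870×€14.00 + (39,870/1165.5)×78.7 + (1165.5/2)×0.33×€14.00 = €563,564.51.
EOQ at €13.78 = 1174.7 < 8100, so use break Q=8100: TC = 39,870×€13.78 + (39,870/8100.0)×78.7 + (8100.0/2)×0.33×€13.78 = €568,212.95.
Lowest total cost is €563,564.51 at Q = 1165.5.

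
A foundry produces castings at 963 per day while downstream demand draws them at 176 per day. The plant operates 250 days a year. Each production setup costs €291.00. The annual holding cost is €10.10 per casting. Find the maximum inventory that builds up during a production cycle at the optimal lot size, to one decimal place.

I_max ≈ 1,439.5 castings

Annual demand D = 176 × 250 = 44,000.
Production build-up factor (1 − d/p) = 1 − 176/963 = 0.8172.
Q* = √(2DS / (H(1 − d/p))) = √(2 × 44,000 × 291 / (10.1 × 0.8172)).
= √(25,608,000 / 8.2541) ≈ 1761.379.
Maximum inventory = Q*(1 − d/p) = 1761.379 × 0.8172 ≈ 1439.466.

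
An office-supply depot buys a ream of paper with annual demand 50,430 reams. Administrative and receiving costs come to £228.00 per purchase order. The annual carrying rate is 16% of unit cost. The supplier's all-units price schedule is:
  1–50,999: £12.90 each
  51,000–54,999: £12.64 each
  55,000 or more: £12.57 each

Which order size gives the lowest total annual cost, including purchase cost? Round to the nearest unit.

Q* ≈ 3,338 reams

Holding cost per unit per year at price C is H = 0.16·C.
Evaluate total cost at each tier's feasible EOQ or, if the EOQ is below the tier, at the tier's minimum quantity.
EOQ at £12.90 = 3337.9 (feasible in tier 1): TC = 50,430×£12.90 + (50,430/3337.9)×228 + (3337.9/2)×0.16×£12.90 = £657,436.41.
EOQ at £12.64 = 3372.0 < 51000, so use break Q=51000: TC = 50,430×£12.64 + (50,430/51000.0)×228 + (51000.0/2)×0.16×£12.64 = £689,231.85.
EOQ at £12.57 = 3381.4 < 55000, so use break Q=55000: TC = 50,430×£12.57 + (50,430/55000.0)×228 + (55000.0/2)×0.16×£12.57 = £689,422.16.
Lowest total cost is £657,436.41 at Q = 3337.9.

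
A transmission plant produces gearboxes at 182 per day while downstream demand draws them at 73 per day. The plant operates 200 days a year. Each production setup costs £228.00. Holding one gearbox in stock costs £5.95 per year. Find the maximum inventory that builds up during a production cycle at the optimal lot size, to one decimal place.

I_max ≈ 818.6 gearboxes

Annual demand D = 73 × 200 = 14,600.
Production build-up factor (1 − d/p) = 1 − 73/182 = 0.5989.
Q* = √(2DS / (H(1 − d/p))) = √(2 × 14,600 × 228 / (5.95 × 0.5989)).
= √(6,657,600 / 3.5635) ≈ 1366.856.
Maximum inventory = Q*(1 − d/p) = 1366.856 × 0.5989 ≈ 818.612.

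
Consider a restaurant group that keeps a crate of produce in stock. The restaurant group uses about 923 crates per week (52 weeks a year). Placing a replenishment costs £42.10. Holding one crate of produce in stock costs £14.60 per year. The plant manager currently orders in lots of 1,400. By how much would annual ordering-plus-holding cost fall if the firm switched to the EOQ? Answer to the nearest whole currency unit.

Annual demand D = 923 × 52 = 47,996.
EOQ = √(2DS/H) = √(2 × 47,996 × 42.1 / 14.6) ≈ 526.12.
Cost at Q* = (D/Q*)S + (Q*/2)H = √(2DSH) ≈ £7,681.30.
Cost at Q = 1,400: (47,996/1,400)×42.1 + (1,400/2)×14.6 = £1,443.31 + £10,220.00 = £11,663.31.
Excess = £11,663.31 − £7,681.30 = £3,982.00.

Extra cost ≈ £3,982 per year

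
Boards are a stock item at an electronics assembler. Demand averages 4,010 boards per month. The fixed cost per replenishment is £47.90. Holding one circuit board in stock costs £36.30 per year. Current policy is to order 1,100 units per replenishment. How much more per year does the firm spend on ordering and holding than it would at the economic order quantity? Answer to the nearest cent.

Extra cost ≈ £9,124.44 per year

Annual demand D = 4,010 × 12 = 48,120.
EOQ = √(2DS/H) = √(2 × 48,120 × 47.9 / 36.3) ≈ 356.36.
Cost at Q* = (D/Q*)S + (Q*/2)H = √(2DSH) ≈ £12,935.97.
Cost at Q = 1,100: (48,120/1,100)×47.9 + (1,100/2)×36.3 = £2,095.41 + £19,965.00 = £22,060.41.
Excess = £22,060.41 − £12,935.97 = £9,124.44.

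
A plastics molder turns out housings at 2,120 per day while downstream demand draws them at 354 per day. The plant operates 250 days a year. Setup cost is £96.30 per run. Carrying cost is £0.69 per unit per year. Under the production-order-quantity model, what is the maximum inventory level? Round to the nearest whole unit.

I_max ≈ 4,536 housings

Annual demand D = 354 × 250 = 88,500.
Production build-up factor (1 − d/p) = 1 − 354/2,120 = 0.8330.
Q* = √(2DS / (H(1 − d/p))) = √(2 × 88,500 × 96.3 / (0.69 × 0.8330)).
= √(17,045,100 / 0.5748) ≈ 5445.626.
Maximum inventory = Q*(1 − d/p) = 5445.626 × 0.8330 ≈ 4536.309.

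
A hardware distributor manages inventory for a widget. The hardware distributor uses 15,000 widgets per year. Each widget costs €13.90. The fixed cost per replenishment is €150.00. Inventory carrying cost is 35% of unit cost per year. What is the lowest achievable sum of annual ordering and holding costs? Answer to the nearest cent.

TC* ≈ €4,678.94

Holding cost H = 0.35 × €13.90 = €4.8650 per unit per year.
Q* = √(2DS/H) = √(2 × 15,000 × 150 / 4.865) ≈ 961.76.
At Q*, ordering cost (D/Q*)S equals holding cost (Q*/2)H, each = √(DSH/2).
Minimum total = √(2DSH) = √(2 × 15,000 × 150 × 4.865) ≈ 4678.942.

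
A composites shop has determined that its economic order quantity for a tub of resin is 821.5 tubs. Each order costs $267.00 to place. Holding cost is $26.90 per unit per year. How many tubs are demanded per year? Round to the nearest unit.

D ≈ 33,996 tubs per year

The basic EOQ model gives Q* = √(2DS/H); rearrange for the unknown.
From Q* = √(2DS/H): D = Q*²H / (2S) = 821.5² × 26.9 / (2 × 267) = 33995.870.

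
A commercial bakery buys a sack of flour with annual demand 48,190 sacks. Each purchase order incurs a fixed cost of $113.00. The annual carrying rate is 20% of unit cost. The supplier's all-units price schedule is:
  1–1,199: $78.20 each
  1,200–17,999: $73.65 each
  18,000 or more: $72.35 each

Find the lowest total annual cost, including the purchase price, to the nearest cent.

Holding cost per unit per year at price C is H = 0.20·C.
Evaluate total cost at each tier's feasible EOQ or, if the EOQ is below the tier, at the tier's minimum quantity.
EOQ at $78.20 = 834.5 (feasible in tier 1): TC = 48,190×$78.20 + (48,190/834.5)×113 + (834.5/2)×0.20×$78.20 = $3,781,509.22.
EOQ at $73.65 = 859.9 < 1200, so use break Q=1200: TC = 48,190×$73.65 + (48,190/1200.0)×113 + (1200.0/2)×0.20×$73.65 = $3,562,569.39.
EOQ at $72.35 = 867.6 < 18000, so use break Q=18000: TC = 48,190×$72.35 + (48,190/18000.0)×113 + (18000.0/2)×0.20×$72.35 = $3,617,079.03.
Lowest total cost among the candidates is at Q = 1200.0.

TC* ≈ $3,562,569.39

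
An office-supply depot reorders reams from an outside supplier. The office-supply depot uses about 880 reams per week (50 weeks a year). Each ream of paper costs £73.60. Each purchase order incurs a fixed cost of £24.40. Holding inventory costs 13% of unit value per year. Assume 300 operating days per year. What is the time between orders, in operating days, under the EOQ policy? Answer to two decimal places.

Annual demand D = 880 × 50 = 44,000.
Holding cost H = 0.13 × £73.60 = £9.5680 per unit per year.
Q* = √(2DS/H) = √(2 × 44,000 × 24.4 / 9.568) ≈ 473.72.
Cycle time = Q*/D × 300 = 473.72 / 44,000 × 300 ≈ 3.230 days.

T ≈ 3.23 days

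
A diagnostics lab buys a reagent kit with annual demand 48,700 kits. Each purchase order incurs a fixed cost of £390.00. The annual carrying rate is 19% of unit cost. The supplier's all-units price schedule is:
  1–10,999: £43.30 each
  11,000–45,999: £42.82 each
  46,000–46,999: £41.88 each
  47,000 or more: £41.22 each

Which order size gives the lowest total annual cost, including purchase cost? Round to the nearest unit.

Holding cost per unit per year at price C is H = 0.19·C.
For each price level, check whether its EOQ is feasible; otherwise the best quantity at that price is the breakpoint.
EOQ at £43.30 = 2148.8 (feasible in tier 1): TC = 48,700×£43.30 + (48,700/2148.8)×390 + (2148.8/2)×0.19×£43.30 = £2,126,387.98.
EOQ at £42.82 = 2160.8 < 11000, so use break Q=11000: TC = 48,700×£42.82 + (48,700/11000.0)×390 + (11000.0/2)×0.19×£42.82 = £2,131,807.54.
EOQ at £41.88 = 2184.9 < 46000, so use break Q=46000: TC = 48,700×£41.88 + (48,700/46000.0)×390 + (46000.0/2)×0.19×£41.88 = £2,222,984.49.
EOQ at £41.22 = 2202.3 < 47000, so use break Q=47000: TC = 48,700×£41.22 + (48,700/47000.0)×390 + (47000.0/2)×0.19×£41.22 = £2,191,865.41.
Lowest total cost is £2,126,387.98 at Q = 2148.8.

Q* ≈ 2,149 kits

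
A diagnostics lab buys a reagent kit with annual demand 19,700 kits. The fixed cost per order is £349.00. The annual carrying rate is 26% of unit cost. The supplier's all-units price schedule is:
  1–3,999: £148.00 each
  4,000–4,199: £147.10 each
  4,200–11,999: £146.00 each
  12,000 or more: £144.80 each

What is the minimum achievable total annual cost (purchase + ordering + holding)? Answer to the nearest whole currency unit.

Holding cost per unit per year at price C is H = 0.26·C.
Evaluate total cost at each tier's feasible EOQ or, if the EOQ is below the tier, at the tier's minimum quantity.
EOQ at £148.00 = 597.8 (feasible in tier 1): TC = 19,700×£148.00 + (19,700/597.8)×349 + (597.8/2)×0.26×£148.00 = £2,938,602.68.
EOQ at £147.10 = 599.6 < 4000, so use break Q=4000: TC = 19,700×£147.10 + (19,700/4000.0)×349 + (4000.0/2)×0.26×£147.10 = £2,976,080.83.
EOQ at £146.00 = 601.9 < 4200, so use break Q=4200: TC = 19,700×£146.00 + (19,700/4200.0)×349 + (4200.0/2)×0.26×£146.00 = £2,957,552.98.
EOQ at £144.80 = 604.4 < 12000, so use break Q=12000: TC = 19,700×£144.80 + (19,700/12000.0)×349 + (12000.0/2)×0.26×£144.80 = £3,079,020.94.
Lowest total cost among the candidates is at Q = 597.8.

TC* ≈ £2,938,603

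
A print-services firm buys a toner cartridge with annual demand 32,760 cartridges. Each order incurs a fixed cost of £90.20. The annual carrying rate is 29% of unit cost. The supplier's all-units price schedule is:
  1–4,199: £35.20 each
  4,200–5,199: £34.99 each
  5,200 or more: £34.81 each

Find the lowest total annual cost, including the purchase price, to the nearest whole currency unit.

Holding cost per unit per year at price C is H = 0.29·C.
Evaluate total cost at each tier's feasible EOQ or, if the EOQ is below the tier, at the tier's minimum quantity.
EOQ at £35.20 = 760.9 (feasible in tier 1): TC = 32,760×£35.20 + (32,760/760.9)×90.2 + (760.9/2)×0.29×£35.20 = £1,160,919.13.
EOQ at £34.99 = 763.2 < 4200, so use break Q=4200: TC = 32,760×£34.99 + (32,760/4200.0)×90.2 + (4200.0/2)×0.29×£34.99 = £1,168,284.87.
EOQ at £34.81 = 765.1 < 5200, so use break Q=5200: TC = 32,760×£34.81 + (32,760/5200.0)×90.2 + (5200.0/2)×0.29×£34.81 = £1,167,190.60.
Lowest total cost among the candidates is at Q = 760.9.

TC* ≈ £1,160,919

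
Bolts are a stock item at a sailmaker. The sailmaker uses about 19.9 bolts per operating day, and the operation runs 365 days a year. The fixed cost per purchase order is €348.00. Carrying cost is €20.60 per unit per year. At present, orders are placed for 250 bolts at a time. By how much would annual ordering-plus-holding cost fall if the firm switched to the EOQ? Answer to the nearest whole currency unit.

Annual demand D = 19.9 × 365 = 7,263.5.
EOQ = √(2DS/H) = √(2 × 7,263.5 × 348 / 20.6) ≈ 495.39.
Cost at Q* = (D/Q*)S + (Q*/2)H = √(2DSH) ≈ €10,204.96.
Cost at Q = 250: (7,263.5/250)×348 + (250/2)×20.6 = €10,110.79 + €2,575.00 = €12,685.79.
Excess = €12,685.79 − €10,204.96 = €2,480.83.

Extra cost ≈ €2,481 per year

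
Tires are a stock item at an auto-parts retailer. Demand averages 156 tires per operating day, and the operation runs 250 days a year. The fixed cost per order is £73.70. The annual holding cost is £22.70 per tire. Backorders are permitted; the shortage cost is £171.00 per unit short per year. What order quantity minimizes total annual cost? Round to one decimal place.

Annual demand D = 156 × 250 = 39,000.
With planned backorders, Q* = √(2DS/H) · √((H+B)/B).
√(2DS/H) = √(2 × 39,000 × 73.7 / 22.7) = 503.232.
√((H+B)/B) = √((22.7+171)/171) = 1.0643.
Q* ≈ 535.593.

Q* ≈ 535.6 tires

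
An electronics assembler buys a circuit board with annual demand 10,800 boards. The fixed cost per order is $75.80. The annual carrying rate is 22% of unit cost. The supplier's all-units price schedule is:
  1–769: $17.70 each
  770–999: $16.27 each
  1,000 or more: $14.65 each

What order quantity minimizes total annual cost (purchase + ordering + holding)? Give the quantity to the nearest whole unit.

Holding cost per unit per year at price C is H = 0.22·C.
For each price level, check whether its EOQ is feasible; otherwise the best quantity at that price is the breakpoint.
EOQ at $17.70 = 648.4 (feasible in tier 1): TC = 10,800×$17.70 + (10,800/648.4)×75.8 + (648.4/2)×0.22×$17.70 = $193,684.99.
EOQ at $16.27 = 676.3 < 770, so use break Q=770: TC = 10,800×$16.27 + (10,800/770.0)×75.8 + (770.0/2)×0.22×$16.27 = $178,157.24.
EOQ at $14.65 = 712.7 < 1000, so use break Q=1000: TC = 10,800×$14.65 + (10,800/1000.0)×75.8 + (1000.0/2)×0.22×$14.65 = $160,650.14.
Lowest total cost is $160,650.14 at Q = 1000.0.

Q* ≈ 1,000 boards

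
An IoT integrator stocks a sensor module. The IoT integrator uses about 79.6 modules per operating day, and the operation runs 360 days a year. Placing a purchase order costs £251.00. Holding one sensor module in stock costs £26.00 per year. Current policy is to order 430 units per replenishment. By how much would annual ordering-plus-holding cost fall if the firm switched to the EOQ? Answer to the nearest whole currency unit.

Extra cost ≈ £2,978 per year

Annual demand D = 79.6 × 360 = 28,656.
EOQ = √(2DS/H) = √(2 × 28,656 × 251 / 26) ≈ 743.83.
Cost at Q* = (D/Q*)S + (Q*/2)H = √(2DSH) ≈ £19,339.55.
Cost at Q = 430: (28,656/430)×251 + (430/2)×26 = £16,727.11 + £5,590.00 = £22,317.11.
Excess = £22,317.11 − £19,339.55 = £2,977.56.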